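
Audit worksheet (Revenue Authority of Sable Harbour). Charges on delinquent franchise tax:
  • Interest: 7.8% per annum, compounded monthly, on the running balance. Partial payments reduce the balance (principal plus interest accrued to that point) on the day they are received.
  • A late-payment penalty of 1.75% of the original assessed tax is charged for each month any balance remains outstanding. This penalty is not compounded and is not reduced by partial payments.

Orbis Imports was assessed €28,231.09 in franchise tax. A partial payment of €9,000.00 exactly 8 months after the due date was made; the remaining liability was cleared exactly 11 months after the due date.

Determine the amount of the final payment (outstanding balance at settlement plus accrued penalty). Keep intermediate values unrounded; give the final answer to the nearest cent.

Monthly rate = 7.8% ÷ 12 = 0.65%
Balance at month 8: €28,231.0900 × (1 + 0.0065)^8 = €29,732.9418…
After €9,000.00 payment: €29,732.9418… − €9,000.00 = €20,732.9418…
Balance at month 11: €20,732.9418… × (1 + 0.0065)^3 = €21,139.8677…
Penalty: 11 × 1.75% × €28,231.09 = €5,434.48…
Final settlement = outstanding balance + penalty = €21,139.8677… + €5,434.48… = €26,574.35

€26,574.35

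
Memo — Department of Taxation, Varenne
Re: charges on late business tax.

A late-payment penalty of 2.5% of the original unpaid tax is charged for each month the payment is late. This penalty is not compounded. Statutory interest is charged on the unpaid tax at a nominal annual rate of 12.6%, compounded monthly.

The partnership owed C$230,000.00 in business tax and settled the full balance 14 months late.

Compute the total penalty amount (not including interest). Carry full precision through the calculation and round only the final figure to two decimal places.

C$80,500.00

Late-payment penalty = 2.5% × C$230,000.00 × 14 mo = C$80,500.00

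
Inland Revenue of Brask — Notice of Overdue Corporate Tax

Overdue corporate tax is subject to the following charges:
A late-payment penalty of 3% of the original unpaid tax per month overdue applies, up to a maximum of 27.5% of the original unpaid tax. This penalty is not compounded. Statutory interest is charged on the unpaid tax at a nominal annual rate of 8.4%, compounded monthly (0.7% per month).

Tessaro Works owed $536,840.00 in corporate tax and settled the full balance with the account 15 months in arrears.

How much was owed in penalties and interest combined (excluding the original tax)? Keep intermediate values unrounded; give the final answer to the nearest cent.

Penalty (uncapped): 15 × 3% × $536,840.00 = $241,578.00; cap = 27.5% × $536,840.00 = $147,631.00 → penalty = $147,631.00
Interest: $536,840.00 × ((1 + 0.007)^15 − 1) = $536,840.00 × 0.1103044… = $59,215.8106…
Penalties + interest = $147,631.0000 + $59,215.8106… = $206,846.81

$206,846.81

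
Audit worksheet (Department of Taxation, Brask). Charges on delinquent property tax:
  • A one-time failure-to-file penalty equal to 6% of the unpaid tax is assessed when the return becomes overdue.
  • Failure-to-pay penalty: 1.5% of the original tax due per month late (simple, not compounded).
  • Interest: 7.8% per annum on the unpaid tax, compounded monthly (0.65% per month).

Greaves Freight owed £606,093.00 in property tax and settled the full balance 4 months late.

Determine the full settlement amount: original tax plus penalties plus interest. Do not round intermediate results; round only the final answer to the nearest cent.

£694,736.89

Failure-to-file penalty: 6% × £606,093.00 = £36,365.58
Failure-to-pay penalty = 1.5% × £606,093.00 × 4 mo = £36,365.58
Interest: £606,093.00 × ((1 + 0.0065)^4 − 1) = £606,093.00 × 0.0262546… = £15,912.7295…
Total = £606,093.00 + £72,731.1600 + £15,912.7295… = £694,736.89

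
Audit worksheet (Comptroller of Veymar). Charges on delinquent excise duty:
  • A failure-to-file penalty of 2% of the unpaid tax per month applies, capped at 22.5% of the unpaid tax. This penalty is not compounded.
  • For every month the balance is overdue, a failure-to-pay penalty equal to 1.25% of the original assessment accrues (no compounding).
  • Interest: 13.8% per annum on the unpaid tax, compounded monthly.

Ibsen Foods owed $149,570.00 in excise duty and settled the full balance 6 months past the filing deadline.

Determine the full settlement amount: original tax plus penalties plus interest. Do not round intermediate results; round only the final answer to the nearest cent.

$189,357.78

Failure-to-file: 6 × 2% × $149,570.00 = $17,948.40 (under the 22.5% cap)
Failure-to-pay penalty: 6 × 1.25% × $149,570.00 = $11,217.75
Interest (13.8%/yr ÷ 12 = 1.15%/month): $149,570.00 × ((1 + 0.0115)^6 − 1) = $10,621.6285…
Total = $149,570.00 + $29,166.1500 + $10,621.6285… = $189,357.78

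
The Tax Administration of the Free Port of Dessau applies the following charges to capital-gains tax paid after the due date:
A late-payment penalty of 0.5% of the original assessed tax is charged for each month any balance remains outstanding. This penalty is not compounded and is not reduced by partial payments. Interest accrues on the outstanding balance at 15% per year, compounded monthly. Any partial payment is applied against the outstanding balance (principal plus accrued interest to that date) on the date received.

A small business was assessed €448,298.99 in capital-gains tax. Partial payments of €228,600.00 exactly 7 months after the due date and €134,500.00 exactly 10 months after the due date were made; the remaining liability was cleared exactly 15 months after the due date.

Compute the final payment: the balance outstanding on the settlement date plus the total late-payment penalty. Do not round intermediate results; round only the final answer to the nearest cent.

€178,141.56

Monthly rate = 15% ÷ 12 = 1.25%
Balance at month 7: €448,298.9900 × (1 + 0.0125)^7 = €489,027.1641…
After €228,600.00 payment: €489,027.1641… − €228,600.00 = €260,427.1641…
Balance at month 10: €260,427.1641… × (1 + 0.0125)^3 = €270,315.7666…
After €134,500.00 payment: €270,315.7666… − €134,500.00 = €135,815.7666…
Balance at month 15: €135,815.7666… × (1 + 0.0125)^5 = €144,519.1334…
Penalty: 15 × 0.5% × €448,298.99 = €33,622.42…
Final settlement = outstanding balance + penalty = €144,519.1334… + €33,622.42… = €178,141.56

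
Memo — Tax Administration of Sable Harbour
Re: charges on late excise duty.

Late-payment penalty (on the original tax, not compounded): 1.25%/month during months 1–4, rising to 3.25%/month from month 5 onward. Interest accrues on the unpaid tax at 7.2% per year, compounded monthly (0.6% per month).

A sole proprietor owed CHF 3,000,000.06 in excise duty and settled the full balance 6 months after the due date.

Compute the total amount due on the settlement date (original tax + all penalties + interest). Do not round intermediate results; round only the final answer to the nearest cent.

CHF 3,454,633.09

Penalty, months 1–4: 4 × 1.25% × CHF 3,000,000.06 = CHF 150,000.00…
Penalty, months 5–6: 2 × 3.25% × CHF 3,000,000.06 = CHF 195,000.00…
Interest: CHF 3,000,000.06 × ((1 + 0.006)^6 − 1) = CHF 3,000,000.06 × 0.0365443… = CHF 109,633.0207…
Total = CHF 3,000,000.06 + CHF 345,000.0069 + CHF 109,633.0207… = CHF 3,454,633.09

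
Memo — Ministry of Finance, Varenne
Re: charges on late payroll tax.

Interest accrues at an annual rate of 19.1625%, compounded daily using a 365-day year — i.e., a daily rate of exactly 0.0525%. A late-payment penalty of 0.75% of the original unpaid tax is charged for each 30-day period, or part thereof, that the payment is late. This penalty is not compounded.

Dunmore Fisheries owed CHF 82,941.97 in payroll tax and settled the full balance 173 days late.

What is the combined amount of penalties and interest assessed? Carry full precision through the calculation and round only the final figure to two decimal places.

CHF 11,616.13

Penalty periods: ⌈173/30⌉ = 6; penalty = 6 × 0.75% × CHF 82,941.97 = CHF 3,732.39…
Interest: CHF 82,941.97 × ((1 + 0.000525)^173 − 1) = CHF 82,941.97 × 0.09505125… = CHF 7,883.7380…
Penalties + interest = CHF 3,732.3887… + CHF 7,883.7380… = CHF 11,616.13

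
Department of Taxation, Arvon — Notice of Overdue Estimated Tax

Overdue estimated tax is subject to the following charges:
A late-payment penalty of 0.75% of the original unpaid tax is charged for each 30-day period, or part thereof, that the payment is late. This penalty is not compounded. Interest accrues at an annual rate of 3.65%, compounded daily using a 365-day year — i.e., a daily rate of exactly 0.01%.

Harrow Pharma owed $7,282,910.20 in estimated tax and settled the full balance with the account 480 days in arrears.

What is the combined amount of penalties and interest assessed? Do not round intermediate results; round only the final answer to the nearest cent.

$1,232,036.35

Penalty periods: ⌈480/30⌉ = 16; penalty = 16 × 0.75% × $7,282,910.20 = $873,949.22…
Interest: $7,282,910.20 × ((1 + 0.0001)^480 − 1) = $7,282,910.20 × 0.04916814… = $358,087.1300…
Penalties + interest = $873,949.2240 + $358,087.1300… = $1,232,036.35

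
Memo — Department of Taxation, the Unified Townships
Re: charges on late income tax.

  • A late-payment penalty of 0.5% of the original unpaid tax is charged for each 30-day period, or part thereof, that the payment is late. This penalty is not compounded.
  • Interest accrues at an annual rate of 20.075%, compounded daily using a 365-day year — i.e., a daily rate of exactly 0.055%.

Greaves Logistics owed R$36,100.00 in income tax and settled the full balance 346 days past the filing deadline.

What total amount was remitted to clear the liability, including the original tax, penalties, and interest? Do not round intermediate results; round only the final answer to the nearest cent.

R$45,830.72

Penalty periods: ⌈346/30⌉ = 12; penalty = 12 × 0.5% × R$36,100.00 = R$2,166.00
Interest: R$36,100.00 × ((1 + 0.00055)^346 − 1) = R$36,100.00 × 0.20954915… = R$7,564.7243…
Total = R$36,100.00 + R$2,166.0000 + R$7,564.7243… = R$45,830.72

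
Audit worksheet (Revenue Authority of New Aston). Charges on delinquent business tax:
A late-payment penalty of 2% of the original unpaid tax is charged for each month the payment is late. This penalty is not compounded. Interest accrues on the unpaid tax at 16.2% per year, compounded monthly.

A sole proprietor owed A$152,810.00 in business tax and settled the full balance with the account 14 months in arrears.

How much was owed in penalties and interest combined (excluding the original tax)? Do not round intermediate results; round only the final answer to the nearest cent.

A$74,344.28

Late-payment penalty = 2% × A$152,810.00 × 14 mo = A$42,786.80
Interest (16.2%/yr ÷ 12 = 1.35%/month): A$152,810.00 × ((1 + 0.0135)^14 − 1) = A$31,557.4794…
Penalties + interest = A$42,786.8000 + A$31,557.4794… = A$74,344.28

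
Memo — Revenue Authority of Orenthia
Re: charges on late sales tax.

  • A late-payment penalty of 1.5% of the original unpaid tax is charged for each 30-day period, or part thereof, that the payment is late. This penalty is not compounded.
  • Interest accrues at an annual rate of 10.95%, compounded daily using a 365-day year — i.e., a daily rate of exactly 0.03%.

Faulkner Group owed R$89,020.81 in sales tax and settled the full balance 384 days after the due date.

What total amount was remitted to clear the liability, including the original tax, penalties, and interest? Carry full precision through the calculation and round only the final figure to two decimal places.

R$117,247.39

Penalty periods: ⌈384/30⌉ = 13; penalty = 13 × 1.5% × R$89,020.81 = R$17,359.06…
Interest: R$89,020.81 × ((1 + 0.0003)^384 − 1) = R$89,020.81 × 0.12207845… = R$10,867.5224…
Total = R$89,020.81 + R$17,359.0580… + R$10,867.5224… = R$117,247.39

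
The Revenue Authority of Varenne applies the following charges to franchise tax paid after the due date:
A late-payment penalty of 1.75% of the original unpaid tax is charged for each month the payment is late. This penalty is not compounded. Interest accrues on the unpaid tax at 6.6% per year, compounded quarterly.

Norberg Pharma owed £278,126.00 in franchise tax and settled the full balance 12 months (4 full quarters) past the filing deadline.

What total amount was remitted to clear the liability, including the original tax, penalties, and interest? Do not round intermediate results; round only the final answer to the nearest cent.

£355,348.11

Late-payment penalty: 12 × 1.75% × £278,126.00 = £58,406.46
Interest (6.6%/yr ÷ 4 = 1.65%/quarter): £278,126.00 × ((1 + 0.0165)^4 − 1) = £18,815.6529…
Total = £278,126.00 + £58,406.4600 + £18,815.6529… = £355,348.11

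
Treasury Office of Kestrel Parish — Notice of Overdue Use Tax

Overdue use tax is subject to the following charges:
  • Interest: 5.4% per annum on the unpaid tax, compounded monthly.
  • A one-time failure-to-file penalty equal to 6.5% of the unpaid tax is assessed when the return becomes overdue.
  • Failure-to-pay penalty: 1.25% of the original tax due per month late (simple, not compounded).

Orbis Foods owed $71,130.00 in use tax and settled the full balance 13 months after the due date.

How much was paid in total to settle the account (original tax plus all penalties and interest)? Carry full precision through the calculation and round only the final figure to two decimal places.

$91,587.40

Failure-to-file penalty: 6.5% × $71,130.00 = $4,623.45
Failure-to-pay penalty: 13 × 1.25% × $71,130.00 = $11,558.63…
Interest (5.4%/yr ÷ 12 = 0.45%/month): $71,130.00 × ((1 + 0.0045)^13 − 1) = $4,275.3296…
Total = $71,130.00 + $16,182.0750 + $4,275.3296… = $91,587.40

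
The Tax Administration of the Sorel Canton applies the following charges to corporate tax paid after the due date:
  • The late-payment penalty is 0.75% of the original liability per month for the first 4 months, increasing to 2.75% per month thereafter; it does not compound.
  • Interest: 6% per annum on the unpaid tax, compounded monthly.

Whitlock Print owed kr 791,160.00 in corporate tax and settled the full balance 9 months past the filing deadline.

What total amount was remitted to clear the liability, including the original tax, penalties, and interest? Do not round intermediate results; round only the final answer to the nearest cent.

kr 960,001.91

Penalty, months 1–4: 4 × 0.75% × kr 791,160.00 = kr 23,734.80
Penalty, months 5–9: 5 × 2.75% × kr 791,160.00 = kr 108,784.50
Interest (6%/yr ÷ 12 = 0.5%/month): kr 791,160.00 × ((1 + 0.005)^9 − 1) = kr 36,322.6138…
Total = kr 791,160.00 + kr 132,519.3000 + kr 36,322.6138… = kr 960,001.91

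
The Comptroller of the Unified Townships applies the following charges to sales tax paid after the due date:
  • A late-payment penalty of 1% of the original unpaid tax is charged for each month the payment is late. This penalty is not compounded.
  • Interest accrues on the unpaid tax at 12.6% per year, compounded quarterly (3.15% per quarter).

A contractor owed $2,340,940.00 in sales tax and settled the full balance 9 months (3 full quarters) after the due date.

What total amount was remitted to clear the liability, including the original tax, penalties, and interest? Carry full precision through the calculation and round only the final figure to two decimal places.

$2,779,884.99

Late-payment penalty: 9 × 1% × $2,340,940.00 = $210,684.60
Interest: $2,340,940.00 × ((1 + 0.0315)^3 − 1) = $2,340,940.00 × 0.0975080… = $228,260.3913…
Total = $2,340,940.00 + $210,684.6000 + $228,260.3913… = $2,779,884.99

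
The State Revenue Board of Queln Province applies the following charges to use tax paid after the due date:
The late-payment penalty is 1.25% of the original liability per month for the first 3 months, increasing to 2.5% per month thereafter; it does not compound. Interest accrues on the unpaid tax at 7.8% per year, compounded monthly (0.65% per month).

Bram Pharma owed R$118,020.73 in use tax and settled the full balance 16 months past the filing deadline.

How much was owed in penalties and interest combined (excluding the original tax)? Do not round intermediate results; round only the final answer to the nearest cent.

Penalty, months 1–3: 3 × 1.25% × R$118,020.73 = R$4,425.78…
Penalty, months 4–16: 13 × 2.5% × R$118,020.73 = R$38,356.74…
Interest: R$118,020.73 × ((1 + 0.0065)^16 − 1) = R$118,020.73 × 0.1092271… = R$12,891.0609…
Penalties + interest = R$42,782.5146… + R$12,891.0609… = R$55,673.58

R$55,673.58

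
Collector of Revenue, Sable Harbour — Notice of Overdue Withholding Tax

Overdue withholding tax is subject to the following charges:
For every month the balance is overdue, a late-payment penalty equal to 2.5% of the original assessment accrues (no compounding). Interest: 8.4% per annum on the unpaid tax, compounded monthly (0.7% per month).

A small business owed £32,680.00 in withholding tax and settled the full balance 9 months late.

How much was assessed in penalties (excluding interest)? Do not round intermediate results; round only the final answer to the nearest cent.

£7,353.00

Late-payment penalty = 2.5% × £32,680.00 × 9 mo = £7,353.00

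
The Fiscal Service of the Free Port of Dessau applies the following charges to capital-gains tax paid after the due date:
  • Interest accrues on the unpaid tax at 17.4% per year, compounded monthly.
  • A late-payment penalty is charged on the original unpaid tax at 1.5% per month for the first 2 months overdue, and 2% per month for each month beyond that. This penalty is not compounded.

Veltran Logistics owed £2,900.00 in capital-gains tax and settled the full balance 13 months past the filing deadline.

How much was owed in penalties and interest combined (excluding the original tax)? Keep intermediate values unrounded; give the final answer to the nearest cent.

Penalty, months 1–2: 2 × 1.5% × £2,900.00 = £87.00
Penalty, months 3–13: 11 × 2% × £2,900.00 = £638.00
Interest (17.4%/yr ÷ 12 = 1.45%/month): £2,900.00 × ((1 + 0.0145)^13 − 1) = £596.8312…
Penalties + interest = £725.0000 + £596.8312… = £1,321.83

£1,321.83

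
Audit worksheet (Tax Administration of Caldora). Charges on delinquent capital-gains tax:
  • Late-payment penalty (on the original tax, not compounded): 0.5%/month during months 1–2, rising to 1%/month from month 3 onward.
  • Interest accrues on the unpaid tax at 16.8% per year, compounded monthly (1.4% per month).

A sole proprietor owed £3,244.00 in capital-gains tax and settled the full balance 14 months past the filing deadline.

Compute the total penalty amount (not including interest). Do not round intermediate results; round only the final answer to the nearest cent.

£421.72

Penalty, months 1–2: 2 × 0.5% × £3,244.00 = £32.44
Penalty, months 3–14: 12 × 1% × £3,244.00 = £389.28
Total penalty = £32.44 + £389.28 = £421.72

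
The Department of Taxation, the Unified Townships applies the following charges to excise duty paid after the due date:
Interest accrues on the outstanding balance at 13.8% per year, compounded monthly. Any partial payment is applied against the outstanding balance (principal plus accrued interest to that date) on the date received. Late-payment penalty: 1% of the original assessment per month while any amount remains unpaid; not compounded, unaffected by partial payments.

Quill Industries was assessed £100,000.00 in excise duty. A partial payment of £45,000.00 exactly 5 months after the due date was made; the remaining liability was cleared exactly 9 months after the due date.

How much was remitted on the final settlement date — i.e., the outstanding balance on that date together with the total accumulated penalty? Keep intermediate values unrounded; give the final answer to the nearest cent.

Monthly rate = 13.8% ÷ 12 = 1.15%
Balance at month 5: £100,000.0000 × (1 + 0.0115)^5 = £105,883.7796…
After £45,000.00 payment: £105,883.7796… − £45,000.00 = £60,883.7796…
Balance at month 9: £60,883.7796… × (1 + 0.0115)^4 = £63,733.1162…
Penalty: 9 × 1% × £100,000.00 = £9,000.00
Final settlement = outstanding balance + penalty = £63,733.1162… + £9,000.00 = £72,733.12

£72,733.12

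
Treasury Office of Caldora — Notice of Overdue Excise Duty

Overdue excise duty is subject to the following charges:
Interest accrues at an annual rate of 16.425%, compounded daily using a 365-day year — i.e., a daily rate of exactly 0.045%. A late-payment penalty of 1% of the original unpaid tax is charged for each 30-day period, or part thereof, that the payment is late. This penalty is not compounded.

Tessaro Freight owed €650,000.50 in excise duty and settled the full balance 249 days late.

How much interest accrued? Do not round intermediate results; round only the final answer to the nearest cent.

€77,051.45

Interest: €650,000.50 × ((1 + 0.00045)^249 − 1) = €650,000.50 × 0.11854060… = €77,051.4467…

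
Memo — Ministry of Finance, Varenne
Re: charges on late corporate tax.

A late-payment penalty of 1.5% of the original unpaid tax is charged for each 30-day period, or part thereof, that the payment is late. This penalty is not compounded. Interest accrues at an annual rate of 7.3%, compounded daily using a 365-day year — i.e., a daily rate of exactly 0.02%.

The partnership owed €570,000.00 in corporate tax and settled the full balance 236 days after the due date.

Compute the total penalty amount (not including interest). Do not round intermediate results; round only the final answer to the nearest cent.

Penalty periods: ⌈236/30⌉ = 8; penalty = 8 × 1.5% × €570,000.00 = €68,400.00

€68,400.00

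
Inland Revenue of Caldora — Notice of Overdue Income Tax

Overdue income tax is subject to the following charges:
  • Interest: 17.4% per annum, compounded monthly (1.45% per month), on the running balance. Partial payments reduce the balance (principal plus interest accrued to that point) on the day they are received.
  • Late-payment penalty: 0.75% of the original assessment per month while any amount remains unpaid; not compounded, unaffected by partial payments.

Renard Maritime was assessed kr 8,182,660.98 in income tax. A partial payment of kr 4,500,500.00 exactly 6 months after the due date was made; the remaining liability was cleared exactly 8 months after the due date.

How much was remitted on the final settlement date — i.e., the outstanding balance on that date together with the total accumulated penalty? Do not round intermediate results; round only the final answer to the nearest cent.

kr 5,040,442.49

Balance at month 6: kr 8,182,660.9800 × (1 + 0.0145)^6 = kr 8,920,862.9269…
After kr 4,500,500.00 payment: kr 8,920,862.9269… − kr 4,500,500.00 = kr 4,420,362.9269…
Balance at month 8: kr 4,420,362.9269… × (1 + 0.0145)^2 = kr 4,549,482.8331…
Penalty: 8 × 0.75% × kr 8,182,660.98 = kr 490,959.66…
Final settlement = outstanding balance + penalty = kr 4,549,482.8331… + kr 490,959.66… = kr 5,040,442.49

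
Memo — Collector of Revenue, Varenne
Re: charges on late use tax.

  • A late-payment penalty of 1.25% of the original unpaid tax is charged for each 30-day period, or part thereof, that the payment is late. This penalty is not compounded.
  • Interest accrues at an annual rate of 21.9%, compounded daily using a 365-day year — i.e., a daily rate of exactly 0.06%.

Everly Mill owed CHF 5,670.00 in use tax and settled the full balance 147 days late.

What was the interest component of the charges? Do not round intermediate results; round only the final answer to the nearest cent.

CHF 522.65

Interest: CHF 5,670.00 × ((1 + 0.0006)^147 − 1) = CHF 5,670.00 × 0.09217765… = CHF 522.6473…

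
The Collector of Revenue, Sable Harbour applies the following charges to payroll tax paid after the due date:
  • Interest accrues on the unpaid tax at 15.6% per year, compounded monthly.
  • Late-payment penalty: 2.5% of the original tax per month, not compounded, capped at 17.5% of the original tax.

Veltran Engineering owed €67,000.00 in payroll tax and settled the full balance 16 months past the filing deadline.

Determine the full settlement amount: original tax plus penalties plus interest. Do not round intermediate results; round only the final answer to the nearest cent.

€94,105.79

Penalty (uncapped): 16 × 2.5% × €67,000.00 = €26,800.00; cap = 17.5% × €67,000.00 = €11,725.00 → penalty = €11,725.00
Interest (15.6%/yr ÷ 12 = 1.3%/month): €67,000.00 × ((1 + 0.013)^16 − 1) = €15,380.7855…
Total = €67,000.00 + €11,725.0000 + €15,380.7855… = €94,105.79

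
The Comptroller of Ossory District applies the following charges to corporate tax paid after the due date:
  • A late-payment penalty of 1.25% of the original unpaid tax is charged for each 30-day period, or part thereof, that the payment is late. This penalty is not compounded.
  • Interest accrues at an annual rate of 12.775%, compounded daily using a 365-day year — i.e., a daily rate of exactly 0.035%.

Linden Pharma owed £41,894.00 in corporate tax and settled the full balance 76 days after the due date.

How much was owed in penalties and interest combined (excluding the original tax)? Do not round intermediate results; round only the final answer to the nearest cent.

Penalty periods: ⌈76/30⌉ = 3; penalty = 3 × 1.25% × £41,894.00 = £1,571.03…
Interest: £41,894.00 × ((1 + 0.00035)^76 − 1) = £41,894.00 × 0.02695216… = £1,129.1337…
Penalties + interest = £1,571.0250 + £1,129.1337… = £2,700.16

£2,700.16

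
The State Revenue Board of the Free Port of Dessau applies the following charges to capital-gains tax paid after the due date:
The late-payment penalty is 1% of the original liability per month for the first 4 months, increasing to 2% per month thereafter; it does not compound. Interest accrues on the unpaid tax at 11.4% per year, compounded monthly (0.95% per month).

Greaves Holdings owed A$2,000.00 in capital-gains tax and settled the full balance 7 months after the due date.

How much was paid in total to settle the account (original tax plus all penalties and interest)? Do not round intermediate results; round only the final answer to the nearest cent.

A$2,336.85

Penalty, months 1–4: 4 × 1% × A$2,000.00 = A$80.00
Penalty, months 5–7: 3 × 2% × A$2,000.00 = A$120.00
Interest: A$2,000.00 × ((1 + 0.0095)^7 − 1) = A$2,000.00 × 0.0684255… = A$136.8511…
Total = A$2,000.00 + A$200.0000 + A$136.8511… = A$2,336.85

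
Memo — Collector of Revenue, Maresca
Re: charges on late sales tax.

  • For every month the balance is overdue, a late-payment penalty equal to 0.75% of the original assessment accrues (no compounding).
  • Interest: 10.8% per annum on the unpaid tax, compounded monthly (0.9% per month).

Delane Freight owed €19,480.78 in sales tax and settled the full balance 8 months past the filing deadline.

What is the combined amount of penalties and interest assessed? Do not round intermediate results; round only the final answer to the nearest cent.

Late-payment penalty: 8 × 0.75% × €19,480.78 = €1,168.85…
Interest: €19,480.78 × ((1 + 0.009)^8 − 1) = €19,480.78 × 0.0743093… = €1,447.6029…
Penalties + interest = €1,168.8468 + €1,447.6029… = €2,616.45

€2,616.45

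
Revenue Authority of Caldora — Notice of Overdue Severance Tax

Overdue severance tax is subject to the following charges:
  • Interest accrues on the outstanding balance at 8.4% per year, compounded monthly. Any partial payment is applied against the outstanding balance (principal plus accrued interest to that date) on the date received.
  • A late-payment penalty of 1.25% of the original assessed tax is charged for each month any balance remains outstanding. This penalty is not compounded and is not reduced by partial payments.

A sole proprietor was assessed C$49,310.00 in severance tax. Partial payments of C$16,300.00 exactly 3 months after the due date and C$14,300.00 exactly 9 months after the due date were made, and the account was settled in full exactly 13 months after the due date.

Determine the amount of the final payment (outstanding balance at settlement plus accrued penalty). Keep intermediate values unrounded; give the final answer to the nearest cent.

C$29,821.23

Monthly rate = 8.4% ÷ 12 = 0.7%
Balance at month 3: C$49,310.0000 × (1 + 0.007)^3 = C$50,352.7755…
After C$16,300.00 payment: C$50,352.7755… − C$16,300.00 = C$34,052.7755…
Balance at month 9: C$34,052.7755… × (1 + 0.007)^6 = C$35,508.2557…
After C$14,300.00 payment: C$35,508.2557… − C$14,300.00 = C$21,208.2557…
Balance at month 13: C$21,208.2557… × (1 + 0.007)^4 = C$21,808.3512…
Penalty: 13 × 1.25% × C$49,310.00 = C$8,012.88…
Final settlement = outstanding balance + penalty = C$21,808.3512… + C$8,012.88… = C$29,821.23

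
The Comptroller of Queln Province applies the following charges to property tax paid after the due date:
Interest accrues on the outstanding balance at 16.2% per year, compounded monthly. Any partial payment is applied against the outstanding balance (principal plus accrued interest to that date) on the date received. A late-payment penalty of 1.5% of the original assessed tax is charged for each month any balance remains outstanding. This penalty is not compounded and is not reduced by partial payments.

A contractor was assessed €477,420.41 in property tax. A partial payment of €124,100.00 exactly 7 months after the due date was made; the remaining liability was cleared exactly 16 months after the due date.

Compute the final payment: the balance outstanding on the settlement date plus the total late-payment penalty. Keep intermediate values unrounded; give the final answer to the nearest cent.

€566,234.37

Monthly rate = 16.2% ÷ 12 = 1.35%
Balance at month 7: €477,420.4100 × (1 + 0.0135)^7 = €524,405.5177…
After €124,100.00 payment: €524,405.5177… − €124,100.00 = €400,305.5177…
Balance at month 16: €400,305.5177… × (1 + 0.0135)^9 = €451,653.4725…
Penalty: 16 × 1.5% × €477,420.41 = €114,580.90…
Final settlement = outstanding balance + penalty = €451,653.4725… + €114,580.90… = €566,234.37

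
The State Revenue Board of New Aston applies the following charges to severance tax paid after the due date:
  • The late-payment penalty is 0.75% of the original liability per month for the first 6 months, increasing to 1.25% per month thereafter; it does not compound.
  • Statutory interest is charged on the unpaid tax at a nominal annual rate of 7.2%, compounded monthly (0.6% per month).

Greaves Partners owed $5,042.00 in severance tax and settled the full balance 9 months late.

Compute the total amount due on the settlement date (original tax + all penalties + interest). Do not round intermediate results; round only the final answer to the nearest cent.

Penalty, months 1–6: 6 × 0.75% × $5,042.00 = $226.89
Penalty, months 7–9: 3 × 1.25% × $5,042.00 = $189.08…
Interest: $5,042.00 × ((1 + 0.006)^9 − 1) = $5,042.00 × 0.0553143… = $278.8947…
Total = $5,042.00 + $415.9650 + $278.8947… = $5,736.86

$5,736.86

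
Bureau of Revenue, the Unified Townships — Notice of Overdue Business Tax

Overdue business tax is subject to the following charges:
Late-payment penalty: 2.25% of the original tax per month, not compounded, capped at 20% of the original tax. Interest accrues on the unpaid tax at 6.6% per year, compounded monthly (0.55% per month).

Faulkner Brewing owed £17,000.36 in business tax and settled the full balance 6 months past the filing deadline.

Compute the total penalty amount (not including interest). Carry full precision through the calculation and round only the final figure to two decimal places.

£2,295.05

Penalty: 6 × 2.25% × £17,000.36 = £2,295.05… (below the 20% cap of £3,400.07…)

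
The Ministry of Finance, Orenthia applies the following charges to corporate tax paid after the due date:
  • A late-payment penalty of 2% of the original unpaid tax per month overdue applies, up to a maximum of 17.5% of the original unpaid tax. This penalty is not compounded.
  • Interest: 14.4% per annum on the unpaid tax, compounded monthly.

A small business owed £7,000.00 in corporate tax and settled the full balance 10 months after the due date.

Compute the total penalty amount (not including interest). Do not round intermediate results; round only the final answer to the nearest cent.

£1,225.00

Penalty (uncapped): 10 × 2% × £7,000.00 = £1,400.00; cap = 17.5% × £7,000.00 = £1,225.00 → penalty = £1,225.00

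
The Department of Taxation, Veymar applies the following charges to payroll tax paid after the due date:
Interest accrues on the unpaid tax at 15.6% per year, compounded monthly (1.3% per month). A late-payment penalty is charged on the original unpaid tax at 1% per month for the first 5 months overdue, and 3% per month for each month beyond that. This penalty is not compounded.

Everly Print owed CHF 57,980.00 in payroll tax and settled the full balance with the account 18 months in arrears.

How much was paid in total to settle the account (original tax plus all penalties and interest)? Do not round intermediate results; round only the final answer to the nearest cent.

Penalty, months 1–5: 5 × 1% × CHF 57,980.00 = CHF 2,899.00
Penalty, months 6–18: 13 × 3% × CHF 57,980.00 = CHF 22,612.20
Interest: CHF 57,980.00 × ((1 + 0.013)^18 − 1) = CHF 57,980.00 × 0.2617404… = CHF 15,175.7096…
Total = CHF 57,980.00 + CHF 25,511.2000 + CHF 15,175.7096… = CHF 98,666.91

CHF 98,666.91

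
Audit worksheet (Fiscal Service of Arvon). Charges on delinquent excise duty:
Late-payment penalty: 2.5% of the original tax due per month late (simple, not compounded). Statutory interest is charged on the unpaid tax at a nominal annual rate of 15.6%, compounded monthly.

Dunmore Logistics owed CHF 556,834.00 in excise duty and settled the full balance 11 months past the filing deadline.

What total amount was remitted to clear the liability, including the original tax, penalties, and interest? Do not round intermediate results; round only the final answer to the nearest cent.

Late-payment penalty = 2.5% × CHF 556,834.00 × 11 mo = CHF 153,129.35
Interest (15.6%/yr ÷ 12 = 1.3%/month): CHF 556,834.00 × ((1 + 0.013)^11 − 1) = CHF 85,010.2341…
Total = CHF 556,834.00 + CHF 153,129.3500 + CHF 85,010.2341… = CHF 794,973.58

CHF 794,973.58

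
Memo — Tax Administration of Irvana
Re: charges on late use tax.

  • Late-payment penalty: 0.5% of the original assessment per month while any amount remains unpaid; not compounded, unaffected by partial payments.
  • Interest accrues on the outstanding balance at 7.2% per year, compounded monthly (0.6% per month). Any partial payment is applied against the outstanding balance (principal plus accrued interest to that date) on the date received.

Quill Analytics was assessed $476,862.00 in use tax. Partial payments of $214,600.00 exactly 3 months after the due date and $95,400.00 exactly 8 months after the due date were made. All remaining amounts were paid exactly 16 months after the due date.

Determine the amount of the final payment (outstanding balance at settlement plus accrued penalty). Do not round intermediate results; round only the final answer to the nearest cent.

Balance at month 3: $476,862.0000 × (1 + 0.006)^3 = $485,497.1201…
After $214,600.00 payment: $485,497.1201… − $214,600.00 = $270,897.1201…
Balance at month 8: $270,897.1201… × (1 + 0.006)^5 = $279,122.1436…
After $95,400.00 payment: $279,122.1436… − $95,400.00 = $183,722.1436…
Balance at month 16: $183,722.1436… × (1 + 0.006)^8 = $192,728.2374…
Penalty: 16 × 0.5% × $476,862.00 = $38,148.96
Final settlement = outstanding balance + penalty = $192,728.2374… + $38,148.96 = $230,877.20

$230,877.20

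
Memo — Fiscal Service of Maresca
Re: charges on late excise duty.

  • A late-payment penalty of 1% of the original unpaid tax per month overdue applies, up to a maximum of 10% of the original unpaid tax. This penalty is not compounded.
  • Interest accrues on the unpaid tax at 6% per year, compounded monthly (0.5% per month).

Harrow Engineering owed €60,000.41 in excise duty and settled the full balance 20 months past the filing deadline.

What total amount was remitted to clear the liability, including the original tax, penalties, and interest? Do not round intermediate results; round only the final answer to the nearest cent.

€72,294.23

Penalty (uncapped): 20 × 1% × €60,000.41 = €12,000.08…; cap = 10% × €60,000.41 = €6,000.04… → penalty = €6,000.04…
Interest: €60,000.41 × ((1 + 0.005)^20 − 1) = €60,000.41 × 0.1048956… = €6,293.7776…
Total = €60,000.41 + €6,000.0410 + €6,293.7776… = €72,294.23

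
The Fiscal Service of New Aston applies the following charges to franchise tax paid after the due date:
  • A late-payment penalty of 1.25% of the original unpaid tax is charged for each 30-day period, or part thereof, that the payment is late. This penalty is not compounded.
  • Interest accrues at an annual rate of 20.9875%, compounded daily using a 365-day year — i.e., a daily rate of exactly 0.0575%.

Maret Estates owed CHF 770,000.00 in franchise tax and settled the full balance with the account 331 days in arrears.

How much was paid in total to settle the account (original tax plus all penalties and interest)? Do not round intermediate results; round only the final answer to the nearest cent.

CHF 1,046,873.91

Penalty periods: ⌈331/30⌉ = 12; penalty = 12 × 1.25% × CHF 770,000.00 = CHF 115,500.00
Interest: CHF 770,000.00 × ((1 + 0.000575)^331 − 1) = CHF 770,000.00 × 0.20957651… = CHF 161,373.9089…
Total = CHF 770,000.00 + CHF 115,500.0000 + CHF 161,373.9089… = CHF 1,046,873.91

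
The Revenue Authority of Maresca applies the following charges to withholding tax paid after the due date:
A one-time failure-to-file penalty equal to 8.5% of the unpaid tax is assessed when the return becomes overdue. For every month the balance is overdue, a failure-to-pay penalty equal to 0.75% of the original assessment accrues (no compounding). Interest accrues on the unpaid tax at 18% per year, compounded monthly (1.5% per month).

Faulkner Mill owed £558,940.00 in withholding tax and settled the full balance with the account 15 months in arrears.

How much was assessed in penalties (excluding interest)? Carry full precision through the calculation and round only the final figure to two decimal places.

Failure-to-file penalty: 8.5% × £558,940.00 = £47,509.90
Failure-to-pay penalty = 0.75% × £558,940.00 × 15 mo = £62,880.75
Total penalty = £47,509.90 + £62,880.75 = £110,390.65

£110,390.65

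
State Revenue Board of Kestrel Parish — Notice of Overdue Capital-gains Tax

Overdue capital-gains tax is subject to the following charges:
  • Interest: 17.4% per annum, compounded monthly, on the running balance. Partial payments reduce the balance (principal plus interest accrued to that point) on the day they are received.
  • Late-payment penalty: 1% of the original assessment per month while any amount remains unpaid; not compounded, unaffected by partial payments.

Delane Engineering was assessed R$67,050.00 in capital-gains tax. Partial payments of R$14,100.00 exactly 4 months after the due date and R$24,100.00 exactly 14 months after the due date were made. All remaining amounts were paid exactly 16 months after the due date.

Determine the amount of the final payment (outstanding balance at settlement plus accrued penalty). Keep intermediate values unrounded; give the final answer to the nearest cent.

R$53,582.53

Monthly rate = 17.4% ÷ 12 = 1.45%
Balance at month 4: R$67,050.0000 × (1 + 0.0145)^4 = R$71,024.3042…
After R$14,100.00 payment: R$71,024.3042… − R$14,100.00 = R$56,924.3042…
Balance at month 14: R$56,924.3042… × (1 + 0.0145)^10 = R$65,738.2660…
After R$24,100.00 payment: R$65,738.2660… − R$24,100.00 = R$41,638.2660…
Balance at month 16: R$41,638.2660… × (1 + 0.0145)^2 = R$42,854.5302…
Penalty: 16 × 1% × R$67,050.00 = R$10,728.00
Final settlement = outstanding balance + penalty = R$42,854.5302… + R$10,728.00 = R$53,582.53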